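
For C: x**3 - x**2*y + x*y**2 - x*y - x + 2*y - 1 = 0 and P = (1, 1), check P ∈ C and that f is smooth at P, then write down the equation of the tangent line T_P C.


Tangent line at P: 2*y - 2 = 0.

Step 1: f(1, 1) = 0, so P lies on C.
Step 2: partial derivatives
  f_x(x, y) = 3*x**2 - 2*x*y + y**2 - y - 1, f_y(x, y) = -x**2 + 2*x*y - x + 2.
  f_x(P) = 0, f_y(P) = 2 (gradient nonzero, so P is smooth).
Step 3: tangent line at P: 0·(x − 1) + 2·(y − 1) = 0.
Expanding: 2*y - 2 = 0.


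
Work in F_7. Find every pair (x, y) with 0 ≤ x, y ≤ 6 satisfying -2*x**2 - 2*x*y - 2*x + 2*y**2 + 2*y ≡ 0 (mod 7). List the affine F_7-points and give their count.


Affine F_7-points: {(0, 0), (0, 6), (1, 3), (1, 4), (2, 3), (2, 5), (6, 0), (6, 5)}; count = 8.

For each of the 49 pairs (x, y) ∈ F_7², evaluate f(x, y) mod 7. Record the zeros.
  x = 0: [0↦0, 1↦4, 2↦5, 3↦3, 4↦5, 5↦4, 6↦0]  zeros at y ∈ {0, 6}
  x = 1: [0↦3, 1↦5, 2↦4, 3↦0, 4↦0, 5↦4, 6↦5]  zeros at y ∈ {3, 4}
  x = 2: [0↦2, 1↦2, 2↦6, 3↦0, 4↦5, 5↦0, 6↦6]  zeros at y ∈ {3, 5}
  x = 3: [0↦4, 1↦2, 2↦4, 3↦3, 4↦6, 5↦6, 6↦3]  zeros at y ∈ ∅
  x = 4: [0↦2, 1↦5, 2↦5, 3↦2, 4↦3, 5↦1, 6↦3]  zeros at y ∈ ∅
  x = 5: [0↦3, 1↦4, 2↦2, 3↦4, 4↦3, 5↦6, 6↦6]  zeros at y ∈ ∅
  x = 6: [0↦0, 1↦6, 2↦2, 3↦2, 4↦6, 5↦0, 6↦5]  zeros at y ∈ {0, 5}
Collecting zeros: affine points = {(0, 0), (0, 6), (1, 3), (1, 4), (2, 3), (2, 5), (6, 0), (6, 5)}.
Total count |C(F_7)_aff| = 8.


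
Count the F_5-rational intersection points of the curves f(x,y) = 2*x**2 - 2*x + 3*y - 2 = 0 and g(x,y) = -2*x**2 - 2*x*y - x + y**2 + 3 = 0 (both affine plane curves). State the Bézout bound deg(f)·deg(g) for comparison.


Common zeros: {(2, 1), (4, 1)}; count = 2; Bézout bound = 4.

deg(f) = 2, deg(g) = 2, so Bézout bound = 4.
Scan x ∈ F_5. For each x, list the y ∈ F_5 with f(x, y) ≡ 0 and those with g(x, y) ≡ 0 (mod 5); the common zeros in that column are the intersection.
  x = 0: f ≡ 0 at y ∈ {4}; g ≡ 0 at y ∈ ∅; common: ∅.
  x = 1: f ≡ 0 at y ∈ {4}; g ≡ 0 at y ∈ {0, 2}; common: ∅.
  x = 2: f ≡ 0 at y ∈ {1}; g ≡ 0 at y ∈ {1, 3}; common: {1}.
  x = 3: f ≡ 0 at y ∈ {0}; g ≡ 0 at y ∈ ∅; common: ∅.
  x = 4: f ≡ 0 at y ∈ {1}; g ≡ 0 at y ∈ {1, 2}; common: {1}.
Collecting: common zeros = {(2, 1), (4, 1)}, so the count is 2.
Comparison with the Bézout bound: 2 ≤ 4 = deg(f)·deg(g), as expected for curves with no common component (the affine F_5-count falls short of the bound because intersections may lie at infinity, over extension fields, or carry multiplicity).


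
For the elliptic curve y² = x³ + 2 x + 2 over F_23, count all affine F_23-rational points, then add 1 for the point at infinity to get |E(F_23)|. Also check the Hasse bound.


Affine points = {(0, 5), (0, 18), (3, 9), (3, 14), (6, 0), (8, 1), (8, 22), (9, 6), (9, 17), (12, 11), (12, 12), (15, 7), (15, 16), (16, 6), (16, 17), (17, 2), (17, 21), (21, 6), (21, 17)}; affine count = 19; |E(F_23)| = 20.

Discriminant check: Δ ∝ 4a³ + 27b² = 4·2³ + 27·2² = 4·8 + 27·4 ≡ 2 (mod 23). Nonzero ⇒ E is nonsingular.
For each x ∈ F_23, compute rhs = x³ + 2·x + 2 mod 23, then count y ∈ F_23 with y² ≡ rhs.
  x = 0: rhs = 2, matching y values: 5, 18 (2 points).
  x = 1: rhs = 5, matching y values: none (0 points).
  x = 2: rhs = 14, matching y values: none (0 points).
  x = 3: rhs = 12, matching y values: 9, 14 (2 points).
  x = 4: rhs = 5, matching y values: none (0 points).
  x = 5: rhs = 22, matching y values: none (0 points).
  x = 6: rhs = 0, matching y values: 0 (1 points).
  x = 7: rhs = 14, matching y values: none (0 points).
  x = 8: rhs = 1, matching y values: 1, 22 (2 points).
  x = 9: rhs = 13, matching y values: 6, 17 (2 points).
  x = 10: rhs = 10, matching y values: none (0 points).
  x = 11: rhs = 21, matching y values: none (0 points).
  x = 12: rhs = 6, matching y values: 11, 12 (2 points).
  x = 13: rhs = 17, matching y values: none (0 points).
  x = 14: rhs = 14, matching y values: none (0 points).
  x = 15: rhs = 3, matching y values: 7, 16 (2 points).
  x = 16: rhs = 13, matching y values: 6, 17 (2 points).
  x = 17: rhs = 4, matching y values: 2, 21 (2 points).
  x = 18: rhs = 5, matching y values: none (0 points).
  x = 19: rhs = 22, matching y values: none (0 points).
  x = 20: rhs = 15, matching y values: none (0 points).
  x = 21: rhs = 13, matching y values: 6, 17 (2 points).
  x = 22: rhs = 22, matching y values: none (0 points).
Total affine count: 19.
Full point count |E(F_23)| = 19 + 1 = 20.
Hasse bound: |20 − (23+1)| = |-4| = 4 ≤ 2√23 ≈ 9.5917 ✓.


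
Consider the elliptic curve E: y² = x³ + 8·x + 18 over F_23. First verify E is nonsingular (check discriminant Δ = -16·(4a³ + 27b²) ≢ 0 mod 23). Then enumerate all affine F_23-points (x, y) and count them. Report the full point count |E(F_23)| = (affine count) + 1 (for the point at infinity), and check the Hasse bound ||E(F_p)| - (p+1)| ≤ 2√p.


Affine points = {(0, 8), (0, 15), (1, 2), (1, 21), (3, 0), (6, 11), (6, 12), (7, 7), (7, 16), (12, 5), (12, 18), (20, 6), (20, 17), (22, 3), (22, 20)}; affine count = 15; |E(F_23)| = 16.

Discriminant check: Δ ∝ 4a³ + 27b² = 4·8³ + 27·18² = 4·512 + 27·324 ≡ 9 (mod 23). Nonzero ⇒ E is nonsingular.
For each x ∈ F_23, compute rhs = x³ + 8·x + 18 mod 23, then count y ∈ F_23 with y² ≡ rhs.
  x = 0: rhs = 18, matching y values: 8, 15 (2 points).
  x = 1: rhs = 4, matching y values: 2, 21 (2 points).
  x = 2: rhs = 19, matching y values: none (0 points).
  x = 3: rhs = 0, matching y values: 0 (1 points).
  x = 4: rhs = 22, matching y values: none (0 points).
  x = 5: rhs = 22, matching y values: none (0 points).
  x = 6: rhs = 6, matching y values: 11, 12 (2 points).
  x = 7: rhs = 3, matching y values: 7, 16 (2 points).
  x = 8: rhs = 19, matching y values: none (0 points).
  x = 9: rhs = 14, matching y values: none (0 points).
  x = 10: rhs = 17, matching y values: none (0 points).
  x = 11: rhs = 11, matching y values: none (0 points).
  x = 12: rhs = 2, matching y values: 5, 18 (2 points).
  x = 13: rhs = 19, matching y values: none (0 points).
  x = 14: rhs = 22, matching y values: none (0 points).
  x = 15: rhs = 17, matching y values: none (0 points).
  x = 16: rhs = 10, matching y values: none (0 points).
  x = 17: rhs = 7, matching y values: none (0 points).
  x = 18: rhs = 14, matching y values: none (0 points).
  x = 19: rhs = 14, matching y values: none (0 points).
  x = 20: rhs = 13, matching y values: 6, 17 (2 points).
  x = 21: rhs = 17, matching y values: none (0 points).
  x = 22: rhs = 9, matching y values: 3, 20 (2 points).
Total affine count: 15.
Full point count |E(F_23)| = 15 + 1 = 16.
Hasse bound: |16 − (23+1)| = |-8| = 8 ≤ 2√23 ≈ 9.5917 ✓.


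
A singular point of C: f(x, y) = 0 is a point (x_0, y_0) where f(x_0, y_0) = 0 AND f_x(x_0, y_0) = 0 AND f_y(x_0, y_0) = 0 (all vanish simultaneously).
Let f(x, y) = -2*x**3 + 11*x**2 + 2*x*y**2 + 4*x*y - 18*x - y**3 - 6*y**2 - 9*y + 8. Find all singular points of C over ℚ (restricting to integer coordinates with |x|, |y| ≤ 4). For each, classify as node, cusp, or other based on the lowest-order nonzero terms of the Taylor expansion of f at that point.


Singular points: {(2, -1)}; classification: node.

Compute partial derivatives:
  f_x = -6*x**2 + 22*x + 2*y**2 + 4*y - 18.
  f_y = 4*x*y + 4*x - 3*y**2 - 12*y - 9.
Scan x_0 ∈ {−4, ..., 4}. For each x_0, f_y(x_0, y) is a polynomial in y; find its integer roots y ∈ {−4, ..., 4}, then test f_x and f at those candidates.
  x = -4: f_y(-4, y) = -3*y**2 - 28*y - 25; vanishes at y ∈ {-1}. (-4, -1): f_x = -204 ≠ 0.
  x = -3: f_y(-3, y) = -3*y**2 - 24*y - 21; vanishes at y ∈ {-1}. (-3, -1): f_x = -140 ≠ 0.
  x = -2: f_y(-2, y) = -3*y**2 - 20*y - 17; vanishes at y ∈ {-1}. (-2, -1): f_x = -88 ≠ 0.
  x = -1: f_y(-1, y) = -3*y**2 - 16*y - 13; vanishes at y ∈ {-1}. (-1, -1): f_x = -48 ≠ 0.
  x = 0: f_y(0, y) = -3*y**2 - 12*y - 9; vanishes at y ∈ {-3, -1}. (0, -3): f_x = -12 ≠ 0; (0, -1): f_x = -20 ≠ 0.
  x = 1: f_y(1, y) = -3*y**2 - 8*y - 5; vanishes at y ∈ {-1}. (1, -1): f_x = -4 ≠ 0.
  x = 2: f_y(2, y) = -3*y**2 - 4*y - 1; vanishes at y ∈ {-1}. (2, -1): f_x = 0, f = 0 — SINGULAR.
  x = 3: f_y(3, y) = 3 - 3*y**2; vanishes at y ∈ {-1, 1}. (3, -1): f_x = -8 ≠ 0; (3, 1): f_x = 0 but f = 1 ≠ 0.
  x = 4: f_y(4, y) = -3*y**2 + 4*y + 7; vanishes at y ∈ {-1}. (4, -1): f_x = -28 ≠ 0.
Only singular point on the grid: (2, -1).
Classify: substitute x = 2 + u, y = -1 + v and expand: f = -2*u**3 - u**2 + 2*u*v**2 - v**3 + v**2.
No constant or linear terms (consistent with a singular point). Quadratic part: -u**2 + v**2. Cubic part: -2*u**3 + 2*u*v**2 - v**3.
The quadratic part v**2 - u**2 = (v − u)(v + u) splits into two distinct linear factors, so there are two distinct tangent lines y − -1 = ±(x − 2) — this is a node (ordinary double point).
Classification: node.


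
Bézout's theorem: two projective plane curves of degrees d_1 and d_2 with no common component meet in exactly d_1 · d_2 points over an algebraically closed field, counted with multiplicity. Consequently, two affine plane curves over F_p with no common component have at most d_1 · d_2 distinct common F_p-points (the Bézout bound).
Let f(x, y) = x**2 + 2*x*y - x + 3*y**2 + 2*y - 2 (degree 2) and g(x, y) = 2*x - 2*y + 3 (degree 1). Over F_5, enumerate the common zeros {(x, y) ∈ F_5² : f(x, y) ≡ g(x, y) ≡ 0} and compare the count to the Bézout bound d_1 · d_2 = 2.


Common zeros: ∅; count = 0; Bézout bound = 2.

deg(f) = 2, deg(g) = 1, so Bézout bound = 2.
Scan x ∈ F_5. For each x, list the y ∈ F_5 with f(x, y) ≡ 0 and those with g(x, y) ≡ 0 (mod 5); the common zeros in that column are the intersection.
  x = 0: f ≡ 0 at y ∈ ∅; g ≡ 0 at y ∈ {4}; common: ∅.
  x = 1: f ≡ 0 at y ∈ {1}; g ≡ 0 at y ∈ {0}; common: ∅.
  x = 2: f ≡ 0 at y ∈ {0, 3}; g ≡ 0 at y ∈ {1}; common: ∅.
  x = 3: f ≡ 0 at y ∈ {1, 3}; g ≡ 0 at y ∈ {2}; common: ∅.
  x = 4: f ≡ 0 at y ∈ {0}; g ≡ 0 at y ∈ {3}; common: ∅.
Collecting: common zeros = ∅, so the count is 0.
Comparison with the Bézout bound: 0 ≤ 2 = deg(f)·deg(g), as expected for curves with no common component (the affine F_5-count falls short of the bound because intersections may lie at infinity, over extension fields, or carry multiplicity).


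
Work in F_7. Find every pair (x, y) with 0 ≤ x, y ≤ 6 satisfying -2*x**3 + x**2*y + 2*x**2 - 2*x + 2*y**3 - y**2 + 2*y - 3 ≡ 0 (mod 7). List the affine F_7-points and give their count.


Affine F_7-points: {(0, 1), (1, 3), (1, 4), (4, 4), (5, 2), (5, 4), (5, 5), (6, 1), (6, 2)}; count = 9.

For each of the 49 pairs (x, y) ∈ F_7², evaluate f(x, y) mod 7. Record the zeros.
  x = 0: [0↦4, 1↦0, 2↦6, 3↦6, 4↦5, 5↦1, 6↦6]  zeros at y ∈ {1}
  x = 1: [0↦2, 1↦6, 2↦6, 3↦0, 4↦0, 5↦4, 6↦3]  zeros at y ∈ {3, 4}
  x = 2: [0↦6, 1↦6, 2↦2, 3↦6, 4↦2, 5↦2, 6↦4]  zeros at y ∈ ∅
  x = 3: [0↦4, 1↦2, 2↦3, 3↦5, 4↦6, 5↦4, 6↦4]  zeros at y ∈ ∅
  x = 4: [0↦5, 1↦3, 2↦4, 3↦6, 4↦0, 5↦5, 6↦5]  zeros at y ∈ {4}
  x = 5: [0↦4, 1↦4, 2↦0, 3↦4, 4↦0, 5↦0, 6↦2]  zeros at y ∈ {2, 4, 5}
  x = 6: [0↦3, 1↦0, 2↦0, 3↦1, 4↦1, 5↦5, 6↦4]  zeros at y ∈ {1, 2}
Collecting zeros: affine points = {(0, 1), (1, 3), (1, 4), (4, 4), (5, 2), (5, 4), (5, 5), (6, 1), (6, 2)}.
Total count |C(F_7)_aff| = 9.


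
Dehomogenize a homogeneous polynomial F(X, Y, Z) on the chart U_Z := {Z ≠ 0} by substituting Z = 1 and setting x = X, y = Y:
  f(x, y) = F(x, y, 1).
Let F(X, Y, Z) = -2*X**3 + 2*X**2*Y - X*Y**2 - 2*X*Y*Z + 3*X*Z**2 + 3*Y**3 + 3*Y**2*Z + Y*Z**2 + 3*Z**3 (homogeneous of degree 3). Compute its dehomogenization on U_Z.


f(x, y) = -2*x**3 + 2*x**2*y - x*y**2 - 2*x*y + 3*x + 3*y**3 + 3*y**2 + y + 3

On U_Z we set Z = 1. Each monomial c·X^i·Y^j·Z^k in F becomes c·x^i·y^j·1^k = c·x^i·y^j.
Substituting Z = 1: F(X, Y, 1) = -2*x**3 + 2*x**2*y - x*y**2 - 2*x*y + 3*x + 3*y**3 + 3*y**2 + y + 3.
Note: deg(f) ≤ deg(F) = 3; strict inequality happens when F is divisible by Z (lost terms).


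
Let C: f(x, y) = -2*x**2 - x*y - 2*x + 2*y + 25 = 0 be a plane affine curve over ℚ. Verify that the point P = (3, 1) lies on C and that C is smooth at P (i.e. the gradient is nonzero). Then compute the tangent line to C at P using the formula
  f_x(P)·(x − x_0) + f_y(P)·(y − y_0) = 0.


Tangent line at P: -15*x - y + 46 = 0.

Step 1: f(3, 1) = 0, so P lies on C.
Step 2: partial derivatives
  f_x(x, y) = -4*x - y - 2, f_y(x, y) = 2 - x.
  f_x(P) = -15, f_y(P) = -1 (gradient nonzero, so P is smooth).
Step 3: tangent line at P: -15·(x − 3) + -1·(y − 1) = 0.
Expanding: -15*x - y + 46 = 0.


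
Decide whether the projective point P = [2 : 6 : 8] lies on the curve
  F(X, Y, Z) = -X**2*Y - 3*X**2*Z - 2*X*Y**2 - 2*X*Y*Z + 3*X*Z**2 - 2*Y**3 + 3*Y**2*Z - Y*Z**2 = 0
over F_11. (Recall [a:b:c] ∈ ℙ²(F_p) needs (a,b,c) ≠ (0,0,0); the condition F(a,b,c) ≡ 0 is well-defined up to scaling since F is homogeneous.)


F(2,6,8) ≡ 9 (mod 11); P is NOT on the curve.

Evaluate F(2, 6, 8) term-by-term (mod 11).
  -X**2*Y ↦ -1·4·6·1 = -24
  -3*X**2*Z ↦ -3·4·1·8 = -96
  -2*X*Y**2 ↦ -2·2·36·1 = -144
  -2*X*Y*Z ↦ -2·2·6·8 = -192
  3*X*Z**2 ↦ 3·2·1·64 = 384
  -2*Y**3 ↦ -2·1·216·1 = -432
  3*Y**2*Z ↦ 3·1·36·8 = 864
  -Y*Z**2 ↦ -1·1·6·64 = -384
Sum: F(2, 6, 8) = (-24) + (-96) + (-144) + (-192) + (384) + (-432) + (864) + (-384) = -24.
Reducing mod 11: -24 ≡ 9 (mod 11).
Since F(a, b, c) ≡ 9 ≠ 0 (mod 11), P does NOT lie on the curve.


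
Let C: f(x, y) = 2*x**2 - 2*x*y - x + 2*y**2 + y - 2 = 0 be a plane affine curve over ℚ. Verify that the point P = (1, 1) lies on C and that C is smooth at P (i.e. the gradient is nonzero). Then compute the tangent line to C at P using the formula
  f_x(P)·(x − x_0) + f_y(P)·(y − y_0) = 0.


Tangent line at P: x + 3*y - 4 = 0.

Step 1: f(1, 1) = 0, so P lies on C.
Step 2: partial derivatives
  f_x(x, y) = 4*x - 2*y - 1, f_y(x, y) = -2*x + 4*y + 1.
  f_x(P) = 1, f_y(P) = 3 (gradient nonzero, so P is smooth).
Step 3: tangent line at P: 1·(x − 1) + 3·(y − 1) = 0.
Expanding: x + 3*y - 4 = 0.


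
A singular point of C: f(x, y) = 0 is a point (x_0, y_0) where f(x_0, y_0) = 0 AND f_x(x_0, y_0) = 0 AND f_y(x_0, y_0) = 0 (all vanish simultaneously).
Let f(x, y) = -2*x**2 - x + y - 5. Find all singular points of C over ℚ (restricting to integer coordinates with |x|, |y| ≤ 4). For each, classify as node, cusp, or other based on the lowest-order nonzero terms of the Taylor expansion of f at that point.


No singular points in the scanned grid; C is smooth there.

Compute partial derivatives:
  f_x = -4*x - 1.
  f_y = 1.
f_y = 1 is a nonzero constant, so f_y never vanishes: no point (x, y) can satisfy f = f_x = f_y = 0. In particular no (x, y) ∈ {−4, ..., 4}² is singular; the curve is smooth.


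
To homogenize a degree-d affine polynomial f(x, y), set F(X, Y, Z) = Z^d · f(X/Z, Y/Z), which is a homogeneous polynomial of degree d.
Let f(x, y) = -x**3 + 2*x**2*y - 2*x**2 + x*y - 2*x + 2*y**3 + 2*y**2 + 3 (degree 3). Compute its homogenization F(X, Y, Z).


F(X, Y, Z) = -X**3 + 2*X**2*Y - 2*X**2*Z + X*Y*Z - 2*X*Z**2 + 2*Y**3 + 2*Y**2*Z + 3*Z**3

deg(f) = 3.
Substitute x = X/Z, y = Y/Z into f, then multiply by Z^3.
  monomial -1·x^3·y^0 ↦ -1·X^3·Y^0·Z^0.
  monomial 2·x^2·y^1 ↦ 2·X^2·Y^1·Z^0.
  monomial -2·x^2·y^0 ↦ -2·X^2·Y^0·Z^1.
  monomial 1·x^1·y^1 ↦ 1·X^1·Y^1·Z^1.
  monomial -2·x^1·y^0 ↦ -2·X^1·Y^0·Z^2.
  monomial 2·x^0·y^3 ↦ 2·X^0·Y^3·Z^0.
  monomial 2·x^0·y^2 ↦ 2·X^0·Y^2·Z^1.
  monomial 3·x^0·y^0 ↦ 3·X^0·Y^0·Z^3.
Collecting: F(X, Y, Z) = -X**3 + 2*X**2*Y - 2*X**2*Z + X*Y*Z - 2*X*Z**2 + 2*Y**3 + 2*Y**2*Z + 3*Z**3.


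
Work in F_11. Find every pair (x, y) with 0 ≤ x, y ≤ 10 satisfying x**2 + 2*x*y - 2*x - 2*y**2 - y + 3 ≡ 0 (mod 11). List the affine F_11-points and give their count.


Affine F_11-points: {(0, 1), (0, 4), (2, 9), (4, 0), (4, 9), (5, 4), (5, 6), (7, 6), (9, 0), (9, 3)}; count = 10.

For each of the 121 pairs (x, y) ∈ F_11², evaluate f(x, y) mod 11. Record the zeros.
  x = 0: [0↦3, 1↦0, 2↦4, 3↦4, 4↦0, 5↦3, 6↦2, 7↦8, 8↦10, 9↦8, 10↦2]  zeros at y ∈ {1, 4}
  x = 1: [0↦2, 1↦1, 2↦7, 3↦9, 4↦7, 5↦1, 6↦2, 7↦10, 8↦3, 9↦3, 10↦10]  zeros at y ∈ ∅
  x = 2: [0↦3, 1↦4, 2↦1, 3↦5, 4↦5, 5↦1, 6↦4, 7↦3, 8↦9, 9↦0, 10↦9]  zeros at y ∈ {9}
  x = 3: [0↦6, 1↦9, 2↦8, 3↦3, 4↦5, 5↦3, 6↦8, 7↦9, 8↦6, 9↦10, 10↦10]  zeros at y ∈ ∅
  x = 4: [0↦0, 1↦5, 2↦6, 3↦3, 4↦7, 5↦7, 6↦3, 7↦6, 8↦5, 9↦0, 10↦2]  zeros at y ∈ {0, 9}
  x = 5: [0↦7, 1↦3, 2↦6, 3↦5, 4↦0, 5↦2, 6↦0, 7↦5, 8↦6, 9↦3, 10↦7]  zeros at y ∈ {4, 6}
  x = 6: [0↦5, 1↦3, 2↦8, 3↦9, 4↦6, 5↦10, 6↦10, 7↦6, 8↦9, 9↦8, 10↦3]  zeros at y ∈ ∅
  x = 7: [0↦5, 1↦5, 2↦1, 3↦4, 4↦3, 5↦9, 6↦0, 7↦9, 8↦3, 9↦4, 10↦1]  zeros at y ∈ {6}
  x = 8: [0↦7, 1↦9, 2↦7, 3↦1, 4↦2, 5↦10, 6↦3, 7↦3, 8↦10, 9↦2, 10↦1]  zeros at y ∈ ∅
  x = 9: [0↦0, 1↦4, 2↦4, 3↦0, 4↦3, 5↦2, 6↦8, 7↦10, 8↦8, 9↦2, 10↦3]  zeros at y ∈ {0, 3}
  x = 10: [0↦6, 1↦1, 2↦3, 3↦1, 4↦6, 5↦7, 6↦4, 7↦8, 8↦8, 9↦4, 10↦7]  zeros at y ∈ ∅
Collecting zeros: affine points = {(0, 1), (0, 4), (2, 9), (4, 0), (4, 9), (5, 4), (5, 6), (7, 6), (9, 0), (9, 3)}.
Total count |C(F_11)_aff| = 10.


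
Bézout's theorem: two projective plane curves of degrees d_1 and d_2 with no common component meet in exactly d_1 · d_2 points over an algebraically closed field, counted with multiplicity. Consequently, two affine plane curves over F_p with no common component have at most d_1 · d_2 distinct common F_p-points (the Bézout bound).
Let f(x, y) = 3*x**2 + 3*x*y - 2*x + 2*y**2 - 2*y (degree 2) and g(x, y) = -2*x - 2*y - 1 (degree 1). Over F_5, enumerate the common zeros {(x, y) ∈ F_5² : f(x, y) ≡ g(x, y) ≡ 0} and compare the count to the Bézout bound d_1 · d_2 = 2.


Common zeros: ∅; count = 0; Bézout bound = 2.

deg(f) = 2, deg(g) = 1, so Bézout bound = 2.
Scan x ∈ F_5. For each x, list the y ∈ F_5 with f(x, y) ≡ 0 and those with g(x, y) ≡ 0 (mod 5); the common zeros in that column are the intersection.
  x = 0: f ≡ 0 at y ∈ {0, 1}; g ≡ 0 at y ∈ {2}; common: ∅.
  x = 1: f ≡ 0 at y ∈ ∅; g ≡ 0 at y ∈ {1}; common: ∅.
  x = 2: f ≡ 0 at y ∈ ∅; g ≡ 0 at y ∈ {0}; common: ∅.
  x = 3: f ≡ 0 at y ∈ {1, 3}; g ≡ 0 at y ∈ {4}; common: ∅.
  x = 4: f ≡ 0 at y ∈ {0}; g ≡ 0 at y ∈ {3}; common: ∅.
Collecting: common zeros = ∅, so the count is 0.
Comparison with the Bézout bound: 0 ≤ 2 = deg(f)·deg(g), as expected for curves with no common component (the affine F_5-count falls short of the bound because intersections may lie at infinity, over extension fields, or carry multiplicity).


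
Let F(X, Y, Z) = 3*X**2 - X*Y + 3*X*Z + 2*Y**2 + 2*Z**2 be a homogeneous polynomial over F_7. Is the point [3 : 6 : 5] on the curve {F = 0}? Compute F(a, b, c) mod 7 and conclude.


F(3,6,5) ≡ 1 (mod 7); P is NOT on the curve.

Evaluate F(3, 6, 5) term-by-term (mod 7).
  3*X**2 ↦ 3·9·1·1 = 27
  -X*Y ↦ -1·3·6·1 = -18
  3*X*Z ↦ 3·3·1·5 = 45
  2*Y**2 ↦ 2·1·36·1 = 72
  2*Z**2 ↦ 2·1·1·25 = 50
Sum: F(3, 6, 5) = (27) + (-18) + (45) + (72) + (50) = 176.
Reducing mod 7: 176 ≡ 1 (mod 7).
Since F(a, b, c) ≡ 1 ≠ 0 (mod 7), P does NOT lie on the curve.


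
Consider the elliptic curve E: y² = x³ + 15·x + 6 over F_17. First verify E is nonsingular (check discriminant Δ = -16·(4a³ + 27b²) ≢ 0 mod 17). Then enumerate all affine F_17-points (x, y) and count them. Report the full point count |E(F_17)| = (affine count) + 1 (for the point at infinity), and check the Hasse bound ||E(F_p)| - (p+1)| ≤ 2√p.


Affine points = {(5, 6), (5, 11), (8, 3), (8, 14), (10, 0), (13, 1), (13, 16), (14, 6), (14, 11), (15, 6), (15, 11)}; affine count = 11; |E(F_17)| = 12.

Discriminant check: Δ ∝ 4a³ + 27b² = 4·15³ + 27·6² = 4·3375 + 27·36 ≡ 5 (mod 17). Nonzero ⇒ E is nonsingular.
For each x ∈ F_17, compute rhs = x³ + 15·x + 6 mod 17, then count y ∈ F_17 with y² ≡ rhs.
  x = 0: rhs = 6, matching y values: none (0 points).
  x = 1: rhs = 5, matching y values: none (0 points).
  x = 2: rhs = 10, matching y values: none (0 points).
  x = 3: rhs = 10, matching y values: none (0 points).
  x = 4: rhs = 11, matching y values: none (0 points).
  x = 5: rhs = 2, matching y values: 6, 11 (2 points).
  x = 6: rhs = 6, matching y values: none (0 points).
  x = 7: rhs = 12, matching y values: none (0 points).
  x = 8: rhs = 9, matching y values: 3, 14 (2 points).
  x = 9: rhs = 3, matching y values: none (0 points).
  x = 10: rhs = 0, matching y values: 0 (1 points).
  x = 11: rhs = 6, matching y values: none (0 points).
  x = 12: rhs = 10, matching y values: none (0 points).
  x = 13: rhs = 1, matching y values: 1, 16 (2 points).
  x = 14: rhs = 2, matching y values: 6, 11 (2 points).
  x = 15: rhs = 2, matching y values: 6, 11 (2 points).
  x = 16: rhs = 7, matching y values: none (0 points).
Total affine count: 11.
Full point count |E(F_17)| = 11 + 1 = 12.
Hasse bound: |12 − (17+1)| = |-6| = 6 ≤ 2√17 ≈ 8.2462 ✓.


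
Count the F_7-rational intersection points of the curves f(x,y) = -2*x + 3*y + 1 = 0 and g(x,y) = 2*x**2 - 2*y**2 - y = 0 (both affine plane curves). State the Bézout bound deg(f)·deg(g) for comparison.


Common zeros: ∅; count = 0; Bézout bound = 2.

deg(f) = 1, deg(g) = 2, so Bézout bound = 2.
Scan x ∈ F_7. For each x, list the y ∈ F_7 with f(x, y) ≡ 0 and those with g(x, y) ≡ 0 (mod 7); the common zeros in that column are the intersection.
  x = 0: f ≡ 0 at y ∈ {2}; g ≡ 0 at y ∈ {0, 3}; common: ∅.
  x = 1: f ≡ 0 at y ∈ {5}; g ≡ 0 at y ∈ ∅; common: ∅.
  x = 2: f ≡ 0 at y ∈ {1}; g ≡ 0 at y ∈ {4, 6}; common: ∅.
  x = 3: f ≡ 0 at y ∈ {4}; g ≡ 0 at y ∈ ∅; common: ∅.
  x = 4: f ≡ 0 at y ∈ {0}; g ≡ 0 at y ∈ ∅; common: ∅.
  x = 5: f ≡ 0 at y ∈ {3}; g ≡ 0 at y ∈ {4, 6}; common: ∅.
  x = 6: f ≡ 0 at y ∈ {6}; g ≡ 0 at y ∈ ∅; common: ∅.
Collecting: common zeros = ∅, so the count is 0.
Comparison with the Bézout bound: 0 ≤ 2 = deg(f)·deg(g), as expected for curves with no common component (the affine F_7-count falls short of the bound because intersections may lie at infinity, over extension fields, or carry multiplicity).


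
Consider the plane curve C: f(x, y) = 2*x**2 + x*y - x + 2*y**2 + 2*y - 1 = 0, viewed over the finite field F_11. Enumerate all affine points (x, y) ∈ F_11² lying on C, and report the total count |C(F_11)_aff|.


Affine F_11-points: {(0, 2), (0, 8), (1, 0), (1, 4), (2, 1), (2, 8), (3, 4), (3, 10), (5, 0), (5, 2), (9, 1), (9, 10)}; count = 12.

For each of the 121 pairs (x, y) ∈ F_11², evaluate f(x, y) mod 11. Record the zeros.
  x = 0: [0↦10, 1↦3, 2↦0, 3↦1, 4↦6, 5↦4, 6↦6, 7↦1, 8↦0, 9↦3, 10↦10]  zeros at y ∈ {2, 8}
  x = 1: [0↦0, 1↦5, 2↦3, 3↦5, 4↦0, 5↦10, 6↦2, 7↦9, 8↦9, 9↦2, 10↦10]  zeros at y ∈ {0, 4}
  x = 2: [0↦5, 1↦0, 2↦10, 3↦2, 4↦9, 5↦9, 6↦2, 7↦10, 8↦0, 9↦5, 10↦3]  zeros at y ∈ {1, 8}
  x = 3: [0↦3, 1↦10, 2↦10, 3↦3, 4↦0, 5↦1, 6↦6, 7↦4, 8↦6, 9↦1, 10↦0]  zeros at y ∈ {4, 10}
  x = 4: [0↦5, 1↦2, 2↦3, 3↦8, 4↦6, 5↦8, 6↦3, 7↦2, 8↦5, 9↦1, 10↦1]  zeros at y ∈ ∅
  x = 5: [0↦0, 1↦9, 2↦0, 3↦6, 4↦5, 5↦8, 6↦4, 7↦4, 8↦8, 9↦5, 10↦6]  zeros at y ∈ {0, 2}
  x = 6: [0↦10, 1↦9, 2↦1, 3↦8, 4↦8, 5↦1, 6↦9, 7↦10, 8↦4, 9↦2, 10↦4]  zeros at y ∈ ∅
  x = 7: [0↦2, 1↦2, 2↦6, 3↦3, 4↦4, 5↦9, 6↦7, 7↦9, 8↦4, 9↦3, 10↦6]  zeros at y ∈ ∅
  x = 8: [0↦9, 1↦10, 2↦4, 3↦2, 4↦4, 5↦10, 6↦9, 7↦1, 8↦8, 9↦8, 10↦1]  zeros at y ∈ ∅
  x = 9: [0↦9, 1↦0, 2↦6, 3↦5, 4↦8, 5↦4, 6↦4, 7↦8, 8↦5, 9↦6, 10↦0]  zeros at y ∈ {1, 10}
  x = 10: [0↦2, 1↦5, 2↦1, 3↦1, 4↦5, 5↦2, 6↦3, 7↦8, 8↦6, 9↦8, 10↦3]  zeros at y ∈ ∅
Collecting zeros: affine points = {(0, 2), (0, 8), (1, 0), (1, 4), (2, 1), (2, 8), (3, 4), (3, 10), (5, 0), (5, 2), (9, 1), (9, 10)}.
Total count |C(F_11)_aff| = 12.


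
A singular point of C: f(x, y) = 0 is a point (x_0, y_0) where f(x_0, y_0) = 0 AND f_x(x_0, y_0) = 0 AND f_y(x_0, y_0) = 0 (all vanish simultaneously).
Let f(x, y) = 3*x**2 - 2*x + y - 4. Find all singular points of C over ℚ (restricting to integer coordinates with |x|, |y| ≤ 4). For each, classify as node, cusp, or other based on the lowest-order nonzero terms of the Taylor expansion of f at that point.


No singular points in the scanned grid; C is smooth there.

Compute partial derivatives:
  f_x = 6*x - 2.
  f_y = 1.
f_y = 1 is a nonzero constant, so f_y never vanishes: no point (x, y) can satisfy f = f_x = f_y = 0. In particular no (x, y) ∈ {−4, ..., 4}² is singular; the curve is smooth.


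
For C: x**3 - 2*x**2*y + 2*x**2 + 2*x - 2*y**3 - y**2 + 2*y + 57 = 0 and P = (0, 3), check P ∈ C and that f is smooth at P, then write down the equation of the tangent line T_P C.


Tangent line at P: 2*x - 58*y + 174 = 0.

Step 1: f(0, 3) = 0, so P lies on C.
Step 2: partial derivatives
  f_x(x, y) = 3*x**2 - 4*x*y + 4*x + 2, f_y(x, y) = -2*x**2 - 6*y**2 - 2*y + 2.
  f_x(P) = 2, f_y(P) = -58 (gradient nonzero, so P is smooth).
Step 3: tangent line at P: 2·(x − 0) + -58·(y − 3) = 0.
Expanding: 2*x - 58*y + 174 = 0.


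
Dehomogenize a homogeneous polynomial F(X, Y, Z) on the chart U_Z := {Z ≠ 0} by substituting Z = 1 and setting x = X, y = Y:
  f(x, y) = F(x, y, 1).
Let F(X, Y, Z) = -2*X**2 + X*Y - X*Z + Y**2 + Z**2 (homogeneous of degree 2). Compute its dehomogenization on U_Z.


f(x, y) = -2*x**2 + x*y - x + y**2 + 1

On U_Z we set Z = 1. Each monomial c·X^i·Y^j·Z^k in F becomes c·x^i·y^j·1^k = c·x^i·y^j.
Substituting Z = 1: F(X, Y, 1) = -2*x**2 + x*y - x + y**2 + 1.
Note: deg(f) ≤ deg(F) = 2; strict inequality happens when F is divisible by Z (lost terms).


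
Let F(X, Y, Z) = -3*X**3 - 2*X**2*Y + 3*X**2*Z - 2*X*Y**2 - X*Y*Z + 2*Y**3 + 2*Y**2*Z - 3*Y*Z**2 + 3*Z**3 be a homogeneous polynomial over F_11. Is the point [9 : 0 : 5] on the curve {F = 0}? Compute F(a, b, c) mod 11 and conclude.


F(9,0,5) ≡ 8 (mod 11); P is NOT on the curve.

Evaluate F(9, 0, 5) term-by-term (mod 11).
  -3*X**3 ↦ -3·729·1·1 = -2187
  -2*X**2*Y ↦ -2·81·0·1 = 0
  3*X**2*Z ↦ 3·81·1·5 = 1215
  -2*X*Y**2 ↦ -2·9·0·1 = 0
  -X*Y*Z ↦ -1·9·0·5 = 0
  2*Y**3 ↦ 2·1·0·1 = 0
  2*Y**2*Z ↦ 2·1·0·5 = 0
  -3*Y*Z**2 ↦ -3·1·0·25 = 0
  3*Z**3 ↦ 3·1·1·125 = 375
Sum: F(9, 0, 5) = (-2187) + (0) + (1215) + (0) + (0) + (0) + (0) + (0) + (375) = -597.
Reducing mod 11: -597 ≡ 8 (mod 11).
Since F(a, b, c) ≡ 8 ≠ 0 (mod 11), P does NOT lie on the curve.


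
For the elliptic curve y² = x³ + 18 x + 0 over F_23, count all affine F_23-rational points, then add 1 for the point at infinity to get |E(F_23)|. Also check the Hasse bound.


Affine points = {(0, 0), (3, 9), (3, 14), (5, 10), (5, 13), (6, 5), (6, 18), (7, 3), (7, 20), (8, 9), (8, 14), (12, 9), (12, 14), (13, 4), (13, 19), (14, 11), (14, 12), (19, 5), (19, 18), (21, 5), (21, 18), (22, 2), (22, 21)}; affine count = 23; |E(F_23)| = 24.

Discriminant check: Δ ∝ 4a³ + 27b² = 4·18³ + 27·0² = 4·5832 + 27·0 ≡ 6 (mod 23). Nonzero ⇒ E is nonsingular.
For each x ∈ F_23, compute rhs = x³ + 18·x + 0 mod 23, then count y ∈ F_23 with y² ≡ rhs.
  x = 0: rhs = 0, matching y values: 0 (1 points).
  x = 1: rhs = 19, matching y values: none (0 points).
  x = 2: rhs = 21, matching y values: none (0 points).
  x = 3: rhs = 12, matching y values: 9, 14 (2 points).
  x = 4: rhs = 21, matching y values: none (0 points).
  x = 5: rhs = 8, matching y values: 10, 13 (2 points).
  x = 6: rhs = 2, matching y values: 5, 18 (2 points).
  x = 7: rhs = 9, matching y values: 3, 20 (2 points).
  x = 8: rhs = 12, matching y values: 9, 14 (2 points).
  x = 9: rhs = 17, matching y values: none (0 points).
  x = 10: rhs = 7, matching y values: none (0 points).
  x = 11: rhs = 11, matching y values: none (0 points).
  x = 12: rhs = 12, matching y values: 9, 14 (2 points).
  x = 13: rhs = 16, matching y values: 4, 19 (2 points).
  x = 14: rhs = 6, matching y values: 11, 12 (2 points).
  x = 15: rhs = 11, matching y values: none (0 points).
  x = 16: rhs = 14, matching y values: none (0 points).
  x = 17: rhs = 21, matching y values: none (0 points).
  x = 18: rhs = 15, matching y values: none (0 points).
  x = 19: rhs = 2, matching y values: 5, 18 (2 points).
  x = 20: rhs = 11, matching y values: none (0 points).
  x = 21: rhs = 2, matching y values: 5, 18 (2 points).
  x = 22: rhs = 4, matching y values: 2, 21 (2 points).
Total affine count: 23.
Full point count |E(F_23)| = 23 + 1 = 24.
Hasse bound: |24 − (23+1)| = |0| = 0 ≤ 2√23 ≈ 9.5917 ✓.


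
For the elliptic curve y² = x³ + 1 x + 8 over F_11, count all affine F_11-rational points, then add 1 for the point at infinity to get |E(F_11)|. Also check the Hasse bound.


Affine points = {(3, 4), (3, 7), (8, 0), (9, 3), (9, 8)}; affine count = 5; |E(F_11)| = 6.

Discriminant check: Δ ∝ 4a³ + 27b² = 4·1³ + 27·8² = 4·1 + 27·64 ≡ 5 (mod 11). Nonzero ⇒ E is nonsingular.
For each x ∈ F_11, compute rhs = x³ + 1·x + 8 mod 11, then count y ∈ F_11 with y² ≡ rhs.
  x = 0: rhs = 8, matching y values: none (0 points).
  x = 1: rhs = 10, matching y values: none (0 points).
  x = 2: rhs = 7, matching y values: none (0 points).
  x = 3: rhs = 5, matching y values: 4, 7 (2 points).
  x = 4: rhs = 10, matching y values: none (0 points).
  x = 5: rhs = 6, matching y values: none (0 points).
  x = 6: rhs = 10, matching y values: none (0 points).
  x = 7: rhs = 6, matching y values: none (0 points).
  x = 8: rhs = 0, matching y values: 0 (1 points).
  x = 9: rhs = 9, matching y values: 3, 8 (2 points).
  x = 10: rhs = 6, matching y values: none (0 points).
Total affine count: 5.
Full point count |E(F_11)| = 5 + 1 = 6.
Hasse bound: |6 − (11+1)| = |-6| = 6 ≤ 2√11 ≈ 6.6332 ✓.


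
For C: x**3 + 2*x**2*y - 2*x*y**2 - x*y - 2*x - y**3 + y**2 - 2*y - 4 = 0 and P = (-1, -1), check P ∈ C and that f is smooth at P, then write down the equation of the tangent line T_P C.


Tangent line at P: 4*x - 8*y - 4 = 0.

Step 1: f(-1, -1) = 0, so P lies on C.
Step 2: partial derivatives
  f_x(x, y) = 3*x**2 + 4*x*y - 2*y**2 - y - 2, f_y(x, y) = 2*x**2 - 4*x*y - x - 3*y**2 + 2*y - 2.
  f_x(P) = 4, f_y(P) = -8 (gradient nonzero, so P is smooth).
Step 3: tangent line at P: 4·(x − -1) + -8·(y − -1) = 0.
Expanding: 4*x - 8*y - 4 = 0.


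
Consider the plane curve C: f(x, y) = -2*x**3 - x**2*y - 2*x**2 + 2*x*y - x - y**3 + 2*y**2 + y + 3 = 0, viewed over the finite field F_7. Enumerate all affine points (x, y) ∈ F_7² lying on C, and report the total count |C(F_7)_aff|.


Affine F_7-points: {(2, 1), (2, 2), (2, 6), (3, 4), (4, 0), (4, 2), (5, 1), (6, 2)}; count = 8.

For each of the 49 pairs (x, y) ∈ F_7², evaluate f(x, y) mod 7. Record the zeros.
  x = 0: [0↦3, 1↦5, 2↦5, 3↦4, 4↦3, 5↦3, 6↦5]  zeros at y ∈ ∅
  x = 1: [0↦5, 1↦1, 2↦2, 3↦2, 4↦2, 5↦3, 6↦6]  zeros at y ∈ ∅
  x = 2: [0↦5, 1↦0, 2↦0, 3↦6, 4↦5, 5↦5, 6↦0]  zeros at y ∈ {1, 2, 6}
  x = 3: [0↦5, 1↦4, 2↦1, 3↦4, 4↦0, 5↦4, 6↦3]  zeros at y ∈ {4}
  x = 4: [0↦0, 1↦1, 2↦0, 3↦5, 4↦3, 5↦2, 6↦3]  zeros at y ∈ {0, 2}
  x = 5: [0↦6, 1↦0, 2↦6, 3↦4, 4↦2, 5↦1, 6↦2]  zeros at y ∈ {1}
  x = 6: [0↦4, 1↦3, 2↦0, 3↦3, 4↦6, 5↦3, 6↦2]  zeros at y ∈ {2}
Collecting zeros: affine points = {(2, 1), (2, 2), (2, 6), (3, 4), (4, 0), (4, 2), (5, 1), (6, 2)}.
Total count |C(F_7)_aff| = 8.


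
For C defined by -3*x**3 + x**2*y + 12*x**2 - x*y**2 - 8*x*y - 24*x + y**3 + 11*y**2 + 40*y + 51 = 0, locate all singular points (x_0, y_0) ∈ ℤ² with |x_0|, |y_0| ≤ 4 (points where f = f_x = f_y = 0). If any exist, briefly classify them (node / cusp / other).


Singular points: {(1, -3)}; classification: cusp.

Compute partial derivatives:
  f_x = -9*x**2 + 2*x*y + 24*x - y**2 - 8*y - 24.
  f_y = x**2 - 2*x*y - 8*x + 3*y**2 + 22*y + 40.
Scan x_0 ∈ {−4, ..., 4}. For each x_0, f_y(x_0, y) is a polynomial in y; find its integer roots y ∈ {−4, ..., 4}, then test f_x and f at those candidates.
  x = -4: f_y(-4, y) = 3*y**2 + 30*y + 88; no integer root y with |y| ≤ 4.
  x = -3: f_y(-3, y) = 3*y**2 + 28*y + 73; no integer root y with |y| ≤ 4.
  x = -2: f_y(-2, y) = 3*y**2 + 26*y + 60; no integer root y with |y| ≤ 4.
  x = -1: f_y(-1, y) = 3*y**2 + 24*y + 49; no integer root y with |y| ≤ 4.
  x = 0: f_y(0, y) = 3*y**2 + 22*y + 40; vanishes at y ∈ {-4}. (0, -4): f_x = -8 ≠ 0.
  x = 1: f_y(1, y) = 3*y**2 + 20*y + 33; vanishes at y ∈ {-3}. (1, -3): f_x = 0, f = 0 — SINGULAR.
  x = 2: f_y(2, y) = 3*y**2 + 18*y + 28; no integer root y with |y| ≤ 4.
  x = 3: f_y(3, y) = 3*y**2 + 16*y + 25; no integer root y with |y| ≤ 4.
  x = 4: f_y(4, y) = 3*y**2 + 14*y + 24; no integer root y with |y| ≤ 4.
Only singular point on the grid: (1, -3).
Classify: substitute x = 1 + u, y = -3 + v and expand: f = -3*u**3 + u**2*v - u*v**2 + v**3 + v**2.
No constant or linear terms (consistent with a singular point). Quadratic part: v**2. Cubic part: -3*u**3 + u**2*v - u*v**2 + v**3.
The quadratic part v**2 is a perfect square, so there is a single (double) tangent line v = 0, i.e. y = -3. Restricting the cubic part to that line (v = 0) leaves -3*u**3 ≠ 0, so f is not divisible by v and the branch is v² ≈ 3*u**3 to lowest order — this is a cusp.
Classification: cusp.


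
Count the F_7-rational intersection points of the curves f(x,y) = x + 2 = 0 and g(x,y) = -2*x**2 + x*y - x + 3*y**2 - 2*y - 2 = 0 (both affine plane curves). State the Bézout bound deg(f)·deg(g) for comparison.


Common zeros: {(5, 3)}; count = 1; Bézout bound = 2.

deg(f) = 1, deg(g) = 2, so Bézout bound = 2.
Scan x ∈ F_7. For each x, list the y ∈ F_7 with f(x, y) ≡ 0 and those with g(x, y) ≡ 0 (mod 7); the common zeros in that column are the intersection.
  x = 0: f ≡ 0 at y ∈ ∅; g ≡ 0 at y ∈ {5}; common: ∅.
  x = 1: f ≡ 0 at y ∈ ∅; g ≡ 0 at y ∈ ∅; common: ∅.
  x = 2: f ≡ 0 at y ∈ ∅; g ≡ 0 at y ∈ {2, 5}; common: ∅.
  x = 3: f ≡ 0 at y ∈ ∅; g ≡ 0 at y ∈ {3, 6}; common: ∅.
  x = 4: f ≡ 0 at y ∈ ∅; g ≡ 0 at y ∈ ∅; common: ∅.
  x = 5: f ≡ 0 at y ∈ {0, 1, 2, 3, 4, 5, 6}; g ≡ 0 at y ∈ {3}; common: {3}.
  x = 6: f ≡ 0 at y ∈ ∅; g ≡ 0 at y ∈ ∅; common: ∅.
Collecting: common zeros = {(5, 3)}, so the count is 1.
Comparison with the Bézout bound: 1 ≤ 2 = deg(f)·deg(g), as expected for curves with no common component (the affine F_7-count falls short of the bound because intersections may lie at infinity, over extension fields, or carry multiplicity).


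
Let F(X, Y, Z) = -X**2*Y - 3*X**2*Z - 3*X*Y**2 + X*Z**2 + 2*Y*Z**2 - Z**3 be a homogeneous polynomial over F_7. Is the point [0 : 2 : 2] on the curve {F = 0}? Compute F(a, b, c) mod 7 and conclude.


F(0,2,2) ≡ 1 (mod 7); P is NOT on the curve.

Evaluate F(0, 2, 2) term-by-term (mod 7).
  -X**2*Y ↦ -1·0·2·1 = 0
  -3*X**2*Z ↦ -3·0·1·2 = 0
  -3*X*Y**2 ↦ -3·0·4·1 = 0
  X*Z**2 ↦ 1·0·1·4 = 0
  2*Y*Z**2 ↦ 2·1·2·4 = 16
  -Z**3 ↦ -1·1·1·8 = -8
Sum: F(0, 2, 2) = (0) + (0) + (0) + (0) + (16) + (-8) = 8.
Reducing mod 7: 8 ≡ 1 (mod 7).
Since F(a, b, c) ≡ 1 ≠ 0 (mod 7), P does NOT lie on the curve.


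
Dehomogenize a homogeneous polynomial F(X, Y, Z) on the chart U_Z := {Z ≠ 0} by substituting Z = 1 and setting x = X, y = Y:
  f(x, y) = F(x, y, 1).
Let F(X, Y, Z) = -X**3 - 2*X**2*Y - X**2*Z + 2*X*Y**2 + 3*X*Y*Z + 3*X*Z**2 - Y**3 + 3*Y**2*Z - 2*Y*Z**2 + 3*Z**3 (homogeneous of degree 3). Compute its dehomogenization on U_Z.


f(x, y) = -x**3 - 2*x**2*y - x**2 + 2*x*y**2 + 3*x*y + 3*x - y**3 + 3*y**2 - 2*y + 3

On U_Z we set Z = 1. Each monomial c·X^i·Y^j·Z^k in F becomes c·x^i·y^j·1^k = c·x^i·y^j.
Substituting Z = 1: F(X, Y, 1) = -x**3 - 2*x**2*y - x**2 + 2*x*y**2 + 3*x*y + 3*x - y**3 + 3*y**2 - 2*y + 3.
Note: deg(f) ≤ deg(F) = 3; strict inequality happens when F is divisible by Z (lost terms).


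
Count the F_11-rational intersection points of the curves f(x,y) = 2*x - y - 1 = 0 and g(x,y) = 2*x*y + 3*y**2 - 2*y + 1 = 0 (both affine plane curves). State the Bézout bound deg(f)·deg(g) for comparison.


Common zeros: ∅; count = 0; Bézout bound = 2.

deg(f) = 1, deg(g) = 2, so Bézout bound = 2.
Scan x ∈ F_11. For each x, list the y ∈ F_11 with f(x, y) ≡ 0 and those with g(x, y) ≡ 0 (mod 11); the common zeros in that column are the intersection.
  x = 0: f ≡ 0 at y ∈ {10}; g ≡ 0 at y ∈ {3, 5}; common: ∅.
  x = 1: f ≡ 0 at y ∈ {1}; g ≡ 0 at y ∈ ∅; common: ∅.
  x = 2: f ≡ 0 at y ∈ {3}; g ≡ 0 at y ∈ {6, 8}; common: ∅.
  x = 3: f ≡ 0 at y ∈ {5}; g ≡ 0 at y ∈ {7, 10}; common: ∅.
  x = 4: f ≡ 0 at y ∈ {7}; g ≡ 0 at y ∈ ∅; common: ∅.
  x = 5: f ≡ 0 at y ∈ {9}; g ≡ 0 at y ∈ ∅; common: ∅.
  x = 6: f ≡ 0 at y ∈ {0}; g ≡ 0 at y ∈ {2}; common: ∅.
  x = 7: f ≡ 0 at y ∈ {2}; g ≡ 0 at y ∈ {9}; common: ∅.
  x = 8: f ≡ 0 at y ∈ {4}; g ≡ 0 at y ∈ ∅; common: ∅.
  x = 9: f ≡ 0 at y ∈ {6}; g ≡ 0 at y ∈ ∅; common: ∅.
  x = 10: f ≡ 0 at y ∈ {8}; g ≡ 0 at y ∈ {1, 4}; common: ∅.
Collecting: common zeros = ∅, so the count is 0.
Comparison with the Bézout bound: 0 ≤ 2 = deg(f)·deg(g), as expected for curves with no common component (the affine F_11-count falls short of the bound because intersections may lie at infinity, over extension fields, or carry multiplicity).


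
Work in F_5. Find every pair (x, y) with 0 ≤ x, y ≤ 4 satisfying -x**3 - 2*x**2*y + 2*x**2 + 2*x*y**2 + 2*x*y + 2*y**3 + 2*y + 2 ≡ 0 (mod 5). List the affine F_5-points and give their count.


Affine F_5-points: {(2, 2), (4, 0), (4, 3)}; count = 3.

For each of the 25 pairs (x, y) ∈ F_5², evaluate f(x, y) mod 5. Record the zeros.
  x = 0: [0↦2, 1↦1, 2↦2, 3↦2, 4↦3]  zeros at y ∈ ∅
  x = 1: [0↦3, 1↦4, 2↦1, 3↦1, 4↦1]  zeros at y ∈ ∅
  x = 2: [0↦2, 1↦1, 2↦0, 3↦1, 4↦1]  zeros at y ∈ {2}
  x = 3: [0↦3, 1↦1, 2↦3, 3↦1, 4↦2]  zeros at y ∈ ∅
  x = 4: [0↦0, 1↦3, 2↦4, 3↦0, 4↦3]  zeros at y ∈ {0, 3}
Collecting zeros: affine points = {(2, 2), (4, 0), (4, 3)}.
Total count |C(F_5)_aff| = 3.


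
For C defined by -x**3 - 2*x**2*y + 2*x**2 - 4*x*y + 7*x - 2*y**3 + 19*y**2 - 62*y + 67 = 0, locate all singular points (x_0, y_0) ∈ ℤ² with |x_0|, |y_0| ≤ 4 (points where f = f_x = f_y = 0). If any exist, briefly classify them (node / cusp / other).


Singular points: {(-1, 3)}; classification: node.

Compute partial derivatives:
  f_x = -3*x**2 - 4*x*y + 4*x - 4*y + 7.
  f_y = -2*x**2 - 4*x - 6*y**2 + 38*y - 62.
Scan x_0 ∈ {−4, ..., 4}. For each x_0, f_y(x_0, y) is a polynomial in y; find its integer roots y ∈ {−4, ..., 4}, then test f_x and f at those candidates.
  x = -4: f_y(-4, y) = -6*y**2 + 38*y - 78; no integer root y with |y| ≤ 4.
  x = -3: f_y(-3, y) = -6*y**2 + 38*y - 68; no integer root y with |y| ≤ 4.
  x = -2: f_y(-2, y) = -6*y**2 + 38*y - 62; no integer root y with |y| ≤ 4.
  x = -1: f_y(-1, y) = -6*y**2 + 38*y - 60; vanishes at y ∈ {3}. (-1, 3): f_x = 0, f = 0 — SINGULAR.
  x = 0: f_y(0, y) = -6*y**2 + 38*y - 62; no integer root y with |y| ≤ 4.
  x = 1: f_y(1, y) = -6*y**2 + 38*y - 68; no integer root y with |y| ≤ 4.
  x = 2: f_y(2, y) = -6*y**2 + 38*y - 78; no integer root y with |y| ≤ 4.
  x = 3: f_y(3, y) = -6*y**2 + 38*y - 92; no integer root y with |y| ≤ 4.
  x = 4: f_y(4, y) = -6*y**2 + 38*y - 110; no integer root y with |y| ≤ 4.
Only singular point on the grid: (-1, 3).
Classify: substitute x = -1 + u, y = 3 + v and expand: f = -u**3 - 2*u**2*v - u**2 - 2*v**3 + v**2.
No constant or linear terms (consistent with a singular point). Quadratic part: -u**2 + v**2. Cubic part: -u**3 - 2*u**2*v - 2*v**3.
The quadratic part v**2 - u**2 = (v − u)(v + u) splits into two distinct linear factors, so there are two distinct tangent lines y − 3 = ±(x − -1) — this is a node (ordinary double point).
Classification: node.
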